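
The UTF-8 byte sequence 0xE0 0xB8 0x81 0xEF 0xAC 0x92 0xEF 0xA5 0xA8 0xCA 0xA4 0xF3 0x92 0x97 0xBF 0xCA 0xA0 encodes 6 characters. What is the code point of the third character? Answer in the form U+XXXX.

U+F968

Offset 0: leading byte 0xE0 = 11100000 → 3-byte char #1 = E0 B8 81.
Offset 3: leading byte 0xEF = 11101111 → 3-byte char #2 = EF AC 92.
Offset 6: leading byte 0xEF = 11101111 → 3-byte char #3 = EF A5 A8.
Leading byte 0xEF = 11101111 matches 1110xxxx → 3-byte sequence.
Byte 1: 0xEF = 11101111, payload 1111 (4 bits).
Byte 2: 0xA5 = 10100101 (10xxxxxx ✓), payload 100101.
Byte 3: 0xA8 = 10101000 (10xxxxxx ✓), payload 101000.
Concatenate: 1111100101101000 = 0xF968 (16 bits → U+F968).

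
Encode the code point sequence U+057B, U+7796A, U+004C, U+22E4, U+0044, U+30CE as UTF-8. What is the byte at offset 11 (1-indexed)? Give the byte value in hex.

1-indexed offset 11 is 0-indexed offset 10.
U+057B → 2-byte form D5 BB at offsets 0–1.
U+7796A → 4-byte form F1 B7 A5 AA at offsets 2–5.
U+004C → 1-byte form 4C at offsets 6–6.
U+22E4 → 3-byte form E2 8B A4 at offsets 7–9.
U+0044 → 1-byte form 44 at offsets 10–10.
Offset 10 falls in char 5's range; it's byte 1 of 44 = 0x44.

0x44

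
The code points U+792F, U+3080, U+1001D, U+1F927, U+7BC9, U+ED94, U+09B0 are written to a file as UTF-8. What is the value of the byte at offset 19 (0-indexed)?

U+792F → 3-byte form E7 A4 AF at offsets 0–2.
U+3080 → 3-byte form E3 82 80 at offsets 3–5.
U+1001D → 4-byte form F0 90 80 9D at offsets 6–9.
U+1F927 → 4-byte form F0 9F A4 A7 at offsets 10–13.
U+7BC9 → 3-byte form E7 AF 89 at offsets 14–16.
U+ED94 → 3-byte form EE B6 94 at offsets 17–19.
Offset 19 falls in char 6's range; it's byte 3 of EE B6 94 = 0x94.

0x94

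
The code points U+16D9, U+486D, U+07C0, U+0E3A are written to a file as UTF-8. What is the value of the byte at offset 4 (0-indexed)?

U+16D9 → 3-byte form E1 9B 99 at offsets 0–2.
U+486D → 3-byte form E4 A1 AD at offsets 3–5.
Offset 4 falls in char 2's range; it's byte 2 of E4 A1 AD = 0xA1.

0xA1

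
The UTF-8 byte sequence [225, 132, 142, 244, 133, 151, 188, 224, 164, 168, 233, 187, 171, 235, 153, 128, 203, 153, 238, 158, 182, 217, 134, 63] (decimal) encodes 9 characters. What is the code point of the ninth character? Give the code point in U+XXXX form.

U+003F

Offset 0: leading byte 0xE1 = 11100001 → 3-byte char #1 = E1 84 8E.
Offset 3: leading byte 0xF4 = 11110100 → 4-byte char #2 = F4 85 97 BC.
Offset 7: leading byte 0xE0 = 11100000 → 3-byte char #3 = E0 A4 A8.
Offset 10: leading byte 0xE9 = 11101001 → 3-byte char #4 = E9 BB AB.
Offset 13: leading byte 0xEB = 11101011 → 3-byte char #5 = EB 99 80.
Offset 16: leading byte 0xCB = 11001011 → 2-byte char #6 = CB 99.
Offset 18: leading byte 0xEE = 11101110 → 3-byte char #7 = EE 9E B6.
Offset 21: leading byte 0xD9 = 11011001 → 2-byte char #8 = D9 86.
Offset 23: leading byte 0x3F = 00111111 → 1-byte char #9 = 3F.
Leading byte 0x3F = 00111111 matches 0xxxxxxx → 1-byte sequence.
Byte 1: 0x3F = 00111111, payload 0111111 (7 bits).
Concatenate: 0111111 = 0x3F (7 bits → U+003F).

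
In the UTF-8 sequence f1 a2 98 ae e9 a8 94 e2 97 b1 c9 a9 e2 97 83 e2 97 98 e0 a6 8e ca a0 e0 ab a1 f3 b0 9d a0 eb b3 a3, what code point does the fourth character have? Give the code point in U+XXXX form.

Offset 0: leading byte 0xF1 = 11110001 → 4-byte char #1 = F1 A2 98 AE.
Offset 4: leading byte 0xE9 = 11101001 → 3-byte char #2 = E9 A8 94.
Offset 7: leading byte 0xE2 = 11100010 → 3-byte char #3 = E2 97 B1.
Offset 10: leading byte 0xC9 = 11001001 → 2-byte char #4 = C9 A9.
Leading byte 0xC9 = 11001001 matches 110xxxxx → 2-byte sequence.
Byte 1: 0xC9 = 11001001, payload 01001 (5 bits).
Byte 2: 0xA9 = 10101001 (10xxxxxx ✓), payload 101001.
Concatenate: 01001101001 = 0x269 (11 bits → U+0269).

U+0269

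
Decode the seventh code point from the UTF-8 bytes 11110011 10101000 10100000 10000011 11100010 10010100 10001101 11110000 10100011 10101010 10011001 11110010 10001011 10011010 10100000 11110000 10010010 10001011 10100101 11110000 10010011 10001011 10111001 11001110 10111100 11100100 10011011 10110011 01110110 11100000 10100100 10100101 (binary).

Offset 0: leading byte 0xF3 = 11110011 → 4-byte char #1 = F3 A8 A0 83.
Offset 4: leading byte 0xE2 = 11100010 → 3-byte char #2 = E2 94 8D.
Offset 7: leading byte 0xF0 = 11110000 → 4-byte char #3 = F0 A3 AA 99.
Offset 11: leading byte 0xF2 = 11110010 → 4-byte char #4 = F2 8B 9A A0.
Offset 15: leading byte 0xF0 = 11110000 → 4-byte char #5 = F0 92 8B A5.
Offset 19: leading byte 0xF0 = 11110000 → 4-byte char #6 = F0 93 8B B9.
Offset 23: leading byte 0xCE = 11001110 → 2-byte char #7 = CE BC.
Leading byte 0xCE = 11001110 matches 110xxxxx → 2-byte sequence.
Byte 1: 0xCE = 11001110, payload 01110 (5 bits).
Byte 2: 0xBC = 10111100 (10xxxxxx ✓), payload 111100.
Concatenate: 01110111100 = 0x3BC (11 bits → U+03BC).

U+03BC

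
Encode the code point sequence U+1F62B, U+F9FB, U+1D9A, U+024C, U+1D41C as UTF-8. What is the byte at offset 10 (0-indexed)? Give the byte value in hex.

0xC9

U+1F62B → 4-byte form F0 9F 98 AB at offsets 0–3.
U+F9FB → 3-byte form EF A7 BB at offsets 4–6.
U+1D9A → 3-byte form E1 B6 9A at offsets 7–9.
U+024C → 2-byte form C9 8C at offsets 10–11.
Offset 10 falls in char 4's range; it's byte 1 of C9 8C = 0xC9.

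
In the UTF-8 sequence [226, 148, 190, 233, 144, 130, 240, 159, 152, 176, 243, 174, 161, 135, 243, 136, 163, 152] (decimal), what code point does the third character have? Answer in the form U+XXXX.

Offset 0: leading byte 0xE2 = 11100010 → 3-byte char #1 = E2 94 BE.
Offset 3: leading byte 0xE9 = 11101001 → 3-byte char #2 = E9 90 82.
Offset 6: leading byte 0xF0 = 11110000 → 4-byte char #3 = F0 9F 98 B0.
Leading byte 0xF0 = 11110000 matches 11110xxx → 4-byte sequence.
Byte 1: 0xF0 = 11110000, payload 000 (3 bits).
Byte 2: 0x9F = 10011111 (10xxxxxx ✓), payload 011111.
Byte 3: 0x98 = 10011000 (10xxxxxx ✓), payload 011000.
Byte 4: 0xB0 = 10110000 (10xxxxxx ✓), payload 110000.
Concatenate: 000011111011000110000 = 0x1F630 (21 bits → U+1F630).

U+1F630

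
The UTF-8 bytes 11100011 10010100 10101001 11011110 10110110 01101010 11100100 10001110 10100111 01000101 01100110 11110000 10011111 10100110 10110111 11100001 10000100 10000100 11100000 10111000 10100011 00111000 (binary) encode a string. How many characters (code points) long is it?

Byte at offset 0: 0xE3 = 11100011 → 3-byte char (#1). Advance 3.
Byte at offset 3: 0xDE = 11011110 → 2-byte char (#2). Advance 2.
Byte at offset 5: 0x6A = 01101010 → 1-byte char (#3). Advance 1.
Byte at offset 6: 0xE4 = 11100100 → 3-byte char (#4). Advance 3.
Byte at offset 9: 0x45 = 01000101 → 1-byte char (#5). Advance 1.
Byte at offset 10: 0x66 = 01100110 → 1-byte char (#6). Advance 1.
Byte at offset 11: 0xF0 = 11110000 → 4-byte char (#7). Advance 4.
Byte at offset 15: 0xE1 = 11100001 → 3-byte char (#8). Advance 3.
Byte at offset 18: 0xE0 = 11100000 → 3-byte char (#9). Advance 3.
Byte at offset 21: 0x38 = 00111000 → 1-byte char (#10). Advance 1.
Reached end at offset 22 after 10 code points.

10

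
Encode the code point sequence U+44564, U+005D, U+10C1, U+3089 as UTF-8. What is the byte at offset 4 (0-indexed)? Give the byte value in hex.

0x5D

U+44564 → 4-byte form F1 84 95 A4 at offsets 0–3.
U+005D → 1-byte form 5D at offsets 4–4.
Offset 4 falls in char 2's range; it's byte 1 of 5D = 0x5D.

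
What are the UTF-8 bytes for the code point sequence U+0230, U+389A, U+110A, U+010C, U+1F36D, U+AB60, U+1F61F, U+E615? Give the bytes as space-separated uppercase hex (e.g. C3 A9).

C8 B0 E3 A2 9A E1 84 8A C4 8C F0 9F 8D AD EA AD A0 F0 9F 98 9F EE 98 95

U+0230: 2-byte form → C8 B0.
U+389A: 3-byte form → E3 A2 9A.
U+110A: 3-byte form → E1 84 8A.
U+010C: 2-byte form → C4 8C.
U+1F36D: 4-byte form → F0 9F 8D AD.
U+AB60: 3-byte form → EA AD A0.
U+1F61F: 4-byte form → F0 9F 98 9F.
U+E615: 3-byte form → EE 98 95.
Concatenated (24 bytes): C8 B0 E3 A2 9A E1 84 8A C4 8C F0 9F 8D AD EA AD A0 F0 9F 98 9F EE 98 95.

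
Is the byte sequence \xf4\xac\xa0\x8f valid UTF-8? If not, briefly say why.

Leading byte 0xF4 = 11110100 → 4-byte form.
Payload = 0x12C80F, which exceeds U+10FFFF, the maximum Unicode code point. (Leading bytes F5–FF, or F4 followed by ≥ 0x90, are invalid.)

invalid (encodes a value above U+10FFFF)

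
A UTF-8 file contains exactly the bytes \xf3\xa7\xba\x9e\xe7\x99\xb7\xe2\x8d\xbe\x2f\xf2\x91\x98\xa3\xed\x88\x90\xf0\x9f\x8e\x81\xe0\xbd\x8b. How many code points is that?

8

Byte at offset 0: 0xF3 = 11110011 → 4-byte char (#1). Advance 4.
Byte at offset 4: 0xE7 = 11100111 → 3-byte char (#2). Advance 3.
Byte at offset 7: 0xE2 = 11100010 → 3-byte char (#3). Advance 3.
Byte at offset 10: 0x2F = 00101111 → 1-byte char (#4). Advance 1.
Byte at offset 11: 0xF2 = 11110010 → 4-byte char (#5). Advance 4.
Byte at offset 15: 0xED = 11101101 → 3-byte char (#6). Advance 3.
Byte at offset 18: 0xF0 = 11110000 → 4-byte char (#7). Advance 4.
Byte at offset 22: 0xE0 = 11100000 → 3-byte char (#8). Advance 3.
Reached end at offset 25 after 8 code points.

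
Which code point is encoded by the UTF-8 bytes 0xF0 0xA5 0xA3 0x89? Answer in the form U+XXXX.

Leading byte 0xF0 = 11110000 matches 11110xxx → 4-byte sequence.
Byte 1: 0xF0 = 11110000, payload 000 (3 bits).
Byte 2: 0xA5 = 10100101 (10xxxxxx ✓), payload 100101.
Byte 3: 0xA3 = 10100011 (10xxxxxx ✓), payload 100011.
Byte 4: 0x89 = 10001001 (10xxxxxx ✓), payload 001001.
Concatenate: 000100101100011001001 = 0x258C9 (21 bits → U+258C9).

U+258C9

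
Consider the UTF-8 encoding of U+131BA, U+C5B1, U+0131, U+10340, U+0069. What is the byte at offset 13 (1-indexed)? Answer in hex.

0x80

1-indexed offset 13 is 0-indexed offset 12.
U+131BA → 4-byte form F0 93 86 BA at offsets 0–3.
U+C5B1 → 3-byte form EC 96 B1 at offsets 4–6.
U+0131 → 2-byte form C4 B1 at offsets 7–8.
U+10340 → 4-byte form F0 90 8D 80 at offsets 9–12.
Offset 12 falls in char 4's range; it's byte 4 of F0 90 8D 80 = 0x80.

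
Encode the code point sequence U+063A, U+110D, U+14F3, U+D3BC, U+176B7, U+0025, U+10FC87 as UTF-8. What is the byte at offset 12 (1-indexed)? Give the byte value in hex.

0xF0

1-indexed offset 12 is 0-indexed offset 11.
U+063A → 2-byte form D8 BA at offsets 0–1.
U+110D → 3-byte form E1 84 8D at offsets 2–4.
U+14F3 → 3-byte form E1 93 B3 at offsets 5–7.
U+D3BC → 3-byte form ED 8E BC at offsets 8–10.
U+176B7 → 4-byte form F0 97 9A B7 at offsets 11–14.
Offset 11 falls in char 5's range; it's byte 1 of F0 97 9A B7 = 0xF0.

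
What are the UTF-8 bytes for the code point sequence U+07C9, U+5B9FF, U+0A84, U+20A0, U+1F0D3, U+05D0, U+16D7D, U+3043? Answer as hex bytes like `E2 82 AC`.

U+07C9: 2-byte form → DF 89.
U+5B9FF: 4-byte form → F1 9B A7 BF.
U+0A84: 3-byte form → E0 AA 84.
U+20A0: 3-byte form → E2 82 A0.
U+1F0D3: 4-byte form → F0 9F 83 93.
U+05D0: 2-byte form → D7 90.
U+16D7D: 4-byte form → F0 96 B5 BD.
U+3043: 3-byte form → E3 81 83.
Concatenated (25 bytes): DF 89 F1 9B A7 BF E0 AA 84 E2 82 A0 F0 9F 83 93 D7 90 F0 96 B5 BD E3 81 83.

DF 89 F1 9B A7 BF E0 AA 84 E2 82 A0 F0 9F 83 93 D7 90 F0 96 B5 BD E3 81 83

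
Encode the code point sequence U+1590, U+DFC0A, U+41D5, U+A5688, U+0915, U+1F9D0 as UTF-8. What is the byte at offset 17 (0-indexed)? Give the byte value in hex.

U+1590 → 3-byte form E1 96 90 at offsets 0–2.
U+DFC0A → 4-byte form F3 9F B0 8A at offsets 3–6.
U+41D5 → 3-byte form E4 87 95 at offsets 7–9.
U+A5688 → 4-byte form F2 A5 9A 88 at offsets 10–13.
U+0915 → 3-byte form E0 A4 95 at offsets 14–16.
U+1F9D0 → 4-byte form F0 9F A7 90 at offsets 17–20.
Offset 17 falls in char 6's range; it's byte 1 of F0 9F A7 90 = 0xF0.

0xF0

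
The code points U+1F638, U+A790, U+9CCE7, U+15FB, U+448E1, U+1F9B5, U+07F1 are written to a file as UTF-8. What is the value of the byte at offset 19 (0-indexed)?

U+1F638 → 4-byte form F0 9F 98 B8 at offsets 0–3.
U+A790 → 3-byte form EA 9E 90 at offsets 4–6.
U+9CCE7 → 4-byte form F2 9C B3 A7 at offsets 7–10.
U+15FB → 3-byte form E1 97 BB at offsets 11–13.
U+448E1 → 4-byte form F1 84 A3 A1 at offsets 14–17.
U+1F9B5 → 4-byte form F0 9F A6 B5 at offsets 18–21.
Offset 19 falls in char 6's range; it's byte 2 of F0 9F A6 B5 = 0x9F.

0x9F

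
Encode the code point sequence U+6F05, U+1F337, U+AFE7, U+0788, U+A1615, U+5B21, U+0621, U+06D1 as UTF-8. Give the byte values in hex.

U+6F05: 3-byte form → E6 BC 85.
U+1F337: 4-byte form → F0 9F 8C B7.
U+AFE7: 3-byte form → EA BF A7.
U+0788: 2-byte form → DE 88.
U+A1615: 4-byte form → F2 A1 98 95.
U+5B21: 3-byte form → E5 AC A1.
U+0621: 2-byte form → D8 A1.
U+06D1: 2-byte form → DB 91.
Concatenated (23 bytes): E6 BC 85 F0 9F 8C B7 EA BF A7 DE 88 F2 A1 98 95 E5 AC A1 D8 A1 DB 91.

E6 BC 85 F0 9F 8C B7 EA BF A7 DE 88 F2 A1 98 95 E5 AC A1 D8 A1 DB 91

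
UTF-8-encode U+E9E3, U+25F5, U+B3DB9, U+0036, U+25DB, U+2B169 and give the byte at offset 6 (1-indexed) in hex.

1-indexed offset 6 is 0-indexed offset 5.
U+E9E3 → 3-byte form EE A7 A3 at offsets 0–2.
U+25F5 → 3-byte form E2 97 B5 at offsets 3–5.
Offset 5 falls in char 2's range; it's byte 3 of E2 97 B5 = 0xB5.

0xB5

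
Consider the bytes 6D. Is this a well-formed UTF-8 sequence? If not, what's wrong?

valid

Leading byte 0x6D = 01101101 → 1-byte form.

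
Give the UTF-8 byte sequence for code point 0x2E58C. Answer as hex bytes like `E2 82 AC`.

U+2E58C = 0x2E58C = 189836 decimal. In range U+10000–U+10FFFF → 4-byte form: 11110xxx 10xxxxxx 10xxxxxx 10xxxxxx.
Binary (21 bits): 000101110010110001100.
Split 3+6+6+6: 000 | 101110 | 010110 | 001100.
Byte 1: 11110000 = 0xF0.
Byte 2: 10101110 = 0xAE.
Byte 3: 10010110 = 0x96.
Byte 4: 10001100 = 0x8C.

F0 AE 96 8C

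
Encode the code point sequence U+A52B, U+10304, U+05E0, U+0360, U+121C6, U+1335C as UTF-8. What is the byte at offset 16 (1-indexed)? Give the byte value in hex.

0xF0

1-indexed offset 16 is 0-indexed offset 15.
U+A52B → 3-byte form EA 94 AB at offsets 0–2.
U+10304 → 4-byte form F0 90 8C 84 at offsets 3–6.
U+05E0 → 2-byte form D7 A0 at offsets 7–8.
U+0360 → 2-byte form CD A0 at offsets 9–10.
U+121C6 → 4-byte form F0 92 87 86 at offsets 11–14.
U+1335C → 4-byte form F0 93 8D 9C at offsets 15–18.
Offset 15 falls in char 6's range; it's byte 1 of F0 93 8D 9C = 0xF0.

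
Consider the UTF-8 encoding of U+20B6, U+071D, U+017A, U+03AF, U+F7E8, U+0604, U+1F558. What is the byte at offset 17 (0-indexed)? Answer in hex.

U+20B6 → 3-byte form E2 82 B6 at offsets 0–2.
U+071D → 2-byte form DC 9D at offsets 3–4.
U+017A → 2-byte form C5 BA at offsets 5–6.
U+03AF → 2-byte form CE AF at offsets 7–8.
U+F7E8 → 3-byte form EF 9F A8 at offsets 9–11.
U+0604 → 2-byte form D8 84 at offsets 12–13.
U+1F558 → 4-byte form F0 9F 95 98 at offsets 14–17.
Offset 17 falls in char 7's range; it's byte 4 of F0 9F 95 98 = 0x98.

0x98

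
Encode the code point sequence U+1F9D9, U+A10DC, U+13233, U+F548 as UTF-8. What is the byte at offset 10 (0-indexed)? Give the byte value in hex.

0x88

U+1F9D9 → 4-byte form F0 9F A7 99 at offsets 0–3.
U+A10DC → 4-byte form F2 A1 83 9C at offsets 4–7.
U+13233 → 4-byte form F0 93 88 B3 at offsets 8–11.
Offset 10 falls in char 3's range; it's byte 3 of F0 93 88 B3 = 0x88.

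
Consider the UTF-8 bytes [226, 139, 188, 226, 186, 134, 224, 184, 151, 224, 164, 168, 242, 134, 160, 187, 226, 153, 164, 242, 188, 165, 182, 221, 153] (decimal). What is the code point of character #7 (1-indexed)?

U+BC976

Offset 0: leading byte 0xE2 = 11100010 → 3-byte char #1 = E2 8B BC.
Offset 3: leading byte 0xE2 = 11100010 → 3-byte char #2 = E2 BA 86.
Offset 6: leading byte 0xE0 = 11100000 → 3-byte char #3 = E0 B8 97.
Offset 9: leading byte 0xE0 = 11100000 → 3-byte char #4 = E0 A4 A8.
Offset 12: leading byte 0xF2 = 11110010 → 4-byte char #5 = F2 86 A0 BB.
Offset 16: leading byte 0xE2 = 11100010 → 3-byte char #6 = E2 99 A4.
Offset 19: leading byte 0xF2 = 11110010 → 4-byte char #7 = F2 BC A5 B6.
Leading byte 0xF2 = 11110010 matches 11110xxx → 4-byte sequence.
Byte 1: 0xF2 = 11110010, payload 010 (3 bits).
Byte 2: 0xBC = 10111100 (10xxxxxx ✓), payload 111100.
Byte 3: 0xA5 = 10100101 (10xxxxxx ✓), payload 100101.
Byte 4: 0xB6 = 10110110 (10xxxxxx ✓), payload 110110.
Concatenate: 010111100100101110110 = 0xBC976 (21 bits → U+BC976).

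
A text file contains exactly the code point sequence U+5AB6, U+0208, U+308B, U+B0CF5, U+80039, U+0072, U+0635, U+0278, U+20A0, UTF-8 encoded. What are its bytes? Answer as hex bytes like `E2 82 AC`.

U+5AB6: 3-byte form → E5 AA B6.
U+0208: 2-byte form → C8 88.
U+308B: 3-byte form → E3 82 8B.
U+B0CF5: 4-byte form → F2 B0 B3 B5.
U+80039: 4-byte form → F2 80 80 B9.
U+0072: 1-byte form → 72.
U+0635: 2-byte form → D8 B5.
U+0278: 2-byte form → C9 B8.
U+20A0: 3-byte form → E2 82 A0.
Concatenated (24 bytes): E5 AA B6 C8 88 E3 82 8B F2 B0 B3 B5 F2 80 80 B9 72 D8 B5 C9 B8 E2 82 A0.

E5 AA B6 C8 88 E3 82 8B F2 B0 B3 B5 F2 80 80 B9 72 D8 B5 C9 B8 E2 82 A0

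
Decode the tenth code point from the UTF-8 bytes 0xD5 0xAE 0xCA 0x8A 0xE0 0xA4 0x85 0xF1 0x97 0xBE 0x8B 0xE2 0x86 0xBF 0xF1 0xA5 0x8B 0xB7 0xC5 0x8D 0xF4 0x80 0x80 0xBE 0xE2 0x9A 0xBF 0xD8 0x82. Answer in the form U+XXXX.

Offset 0: leading byte 0xD5 = 11010101 → 2-byte char #1 = D5 AE.
Offset 2: leading byte 0xCA = 11001010 → 2-byte char #2 = CA 8A.
Offset 4: leading byte 0xE0 = 11100000 → 3-byte char #3 = E0 A4 85.
Offset 7: leading byte 0xF1 = 11110001 → 4-byte char #4 = F1 97 BE 8B.
Offset 11: leading byte 0xE2 = 11100010 → 3-byte char #5 = E2 86 BF.
Offset 14: leading byte 0xF1 = 11110001 → 4-byte char #6 = F1 A5 8B B7.
Offset 18: leading byte 0xC5 = 11000101 → 2-byte char #7 = C5 8D.
Offset 20: leading byte 0xF4 = 11110100 → 4-byte char #8 = F4 80 80 BE.
Offset 24: leading byte 0xE2 = 11100010 → 3-byte char #9 = E2 9A BF.
Offset 27: leading byte 0xD8 = 11011000 → 2-byte char #10 = D8 82.
Leading byte 0xD8 = 11011000 matches 110xxxxx → 2-byte sequence.
Byte 1: 0xD8 = 11011000, payload 11000 (5 bits).
Byte 2: 0x82 = 10000010 (10xxxxxx ✓), payload 000010.
Concatenate: 11000000010 = 0x602 (11 bits → U+0602).

U+0602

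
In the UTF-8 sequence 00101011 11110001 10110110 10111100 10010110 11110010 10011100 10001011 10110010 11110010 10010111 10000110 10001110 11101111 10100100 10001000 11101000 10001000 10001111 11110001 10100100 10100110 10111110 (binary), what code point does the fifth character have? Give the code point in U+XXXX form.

U+F908

Offset 0: leading byte 0x2B = 00101011 → 1-byte char #1 = 2B.
Offset 1: leading byte 0xF1 = 11110001 → 4-byte char #2 = F1 B6 BC 96.
Offset 5: leading byte 0xF2 = 11110010 → 4-byte char #3 = F2 9C 8B B2.
Offset 9: leading byte 0xF2 = 11110010 → 4-byte char #4 = F2 97 86 8E.
Offset 13: leading byte 0xEF = 11101111 → 3-byte char #5 = EF A4 88.
Leading byte 0xEF = 11101111 matches 1110xxxx → 3-byte sequence.
Byte 1: 0xEF = 11101111, payload 1111 (4 bits).
Byte 2: 0xA4 = 10100100 (10xxxxxx ✓), payload 100100.
Byte 3: 0x88 = 10001000 (10xxxxxx ✓), payload 001000.
Concatenate: 1111100100001000 = 0xF908 (16 bits → U+F908).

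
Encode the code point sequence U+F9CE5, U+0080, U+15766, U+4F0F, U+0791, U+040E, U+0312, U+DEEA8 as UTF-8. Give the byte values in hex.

U+F9CE5: 4-byte form → F3 B9 B3 A5.
U+0080: 2-byte form → C2 80.
U+15766: 4-byte form → F0 95 9D A6.
U+4F0F: 3-byte form → E4 BC 8F.
U+0791: 2-byte form → DE 91.
U+040E: 2-byte form → D0 8E.
U+0312: 2-byte form → CC 92.
U+DEEA8: 4-byte form → F3 9E BA A8.
Concatenated (23 bytes): F3 B9 B3 A5 C2 80 F0 95 9D A6 E4 BC 8F DE 91 D0 8E CC 92 F3 9E BA A8.

F3 B9 B3 A5 C2 80 F0 95 9D A6 E4 BC 8F DE 91 D0 8E CC 92 F3 9E BA A8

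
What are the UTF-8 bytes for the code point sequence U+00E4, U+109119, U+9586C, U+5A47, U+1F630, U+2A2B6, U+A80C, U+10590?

U+00E4: 2-byte form → C3 A4.
U+109119: 4-byte form → F4 89 84 99.
U+9586C: 4-byte form → F2 95 A1 AC.
U+5A47: 3-byte form → E5 A9 87.
U+1F630: 4-byte form → F0 9F 98 B0.
U+2A2B6: 4-byte form → F0 AA 8A B6.
U+A80C: 3-byte form → EA A0 8C.
U+10590: 4-byte form → F0 90 96 90.
Concatenated (28 bytes): C3 A4 F4 89 84 99 F2 95 A1 AC E5 A9 87 F0 9F 98 B0 F0 AA 8A B6 EA A0 8C F0 90 96 90.

C3 A4 F4 89 84 99 F2 95 A1 AC E5 A9 87 F0 9F 98 B0 F0 AA 8A B6 EA A0 8C F0 90 96 90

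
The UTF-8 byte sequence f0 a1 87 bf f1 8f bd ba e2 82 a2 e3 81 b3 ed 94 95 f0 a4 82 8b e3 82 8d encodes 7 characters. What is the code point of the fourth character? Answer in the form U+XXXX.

Offset 0: leading byte 0xF0 = 11110000 → 4-byte char #1 = F0 A1 87 BF.
Offset 4: leading byte 0xF1 = 11110001 → 4-byte char #2 = F1 8F BD BA.
Offset 8: leading byte 0xE2 = 11100010 → 3-byte char #3 = E2 82 A2.
Offset 11: leading byte 0xE3 = 11100011 → 3-byte char #4 = E3 81 B3.
Leading byte 0xE3 = 11100011 matches 1110xxxx → 3-byte sequence.
Byte 1: 0xE3 = 11100011, payload 0011 (4 bits).
Byte 2: 0x81 = 10000001 (10xxxxxx ✓), payload 000001.
Byte 3: 0xB3 = 10110011 (10xxxxxx ✓), payload 110011.
Concatenate: 0011000001110011 = 0x3073 (16 bits → U+3073).

U+3073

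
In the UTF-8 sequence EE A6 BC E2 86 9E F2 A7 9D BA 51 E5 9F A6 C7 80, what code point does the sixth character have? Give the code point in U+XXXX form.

U+01C0

Offset 0: leading byte 0xEE = 11101110 → 3-byte char #1 = EE A6 BC.
Offset 3: leading byte 0xE2 = 11100010 → 3-byte char #2 = E2 86 9E.
Offset 6: leading byte 0xF2 = 11110010 → 4-byte char #3 = F2 A7 9D BA.
Offset 10: leading byte 0x51 = 01010001 → 1-byte char #4 = 51.
Offset 11: leading byte 0xE5 = 11100101 → 3-byte char #5 = E5 9F A6.
Offset 14: leading byte 0xC7 = 11000111 → 2-byte char #6 = C7 80.
Leading byte 0xC7 = 11000111 matches 110xxxxx → 2-byte sequence.
Byte 1: 0xC7 = 11000111, payload 00111 (5 bits).
Byte 2: 0x80 = 10000000 (10xxxxxx ✓), payload 000000.
Concatenate: 00111000000 = 0x1C0 (11 bits → U+01C0).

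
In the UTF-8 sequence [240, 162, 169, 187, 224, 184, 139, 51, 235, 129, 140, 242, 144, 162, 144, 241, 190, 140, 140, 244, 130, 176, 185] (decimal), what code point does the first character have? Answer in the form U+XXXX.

U+22A7B

Offset 0: leading byte 0xF0 = 11110000 → 4-byte char #1 = F0 A2 A9 BB.
Leading byte 0xF0 = 11110000 matches 11110xxx → 4-byte sequence.
Byte 1: 0xF0 = 11110000, payload 000 (3 bits).
Byte 2: 0xA2 = 10100010 (10xxxxxx ✓), payload 100010.
Byte 3: 0xA9 = 10101001 (10xxxxxx ✓), payload 101001.
Byte 4: 0xBB = 10111011 (10xxxxxx ✓), payload 111011.
Concatenate: 000100010101001111011 = 0x22A7B (21 bits → U+22A7B).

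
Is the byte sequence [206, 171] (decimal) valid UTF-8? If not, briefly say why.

Leading byte 0xCE = 11001110 → 2-byte form.
Continuation bytes 0xAB=10101011 all match 10xxxxxx.
Decoded value 0x3AB is ≥ 0x80 (shortest form) and not a surrogate.

valid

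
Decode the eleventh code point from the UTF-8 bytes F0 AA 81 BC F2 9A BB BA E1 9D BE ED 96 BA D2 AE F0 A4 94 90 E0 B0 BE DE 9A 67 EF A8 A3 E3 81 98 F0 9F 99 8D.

U+3058

Offset 0: leading byte 0xF0 = 11110000 → 4-byte char #1 = F0 AA 81 BC.
Offset 4: leading byte 0xF2 = 11110010 → 4-byte char #2 = F2 9A BB BA.
Offset 8: leading byte 0xE1 = 11100001 → 3-byte char #3 = E1 9D BE.
Offset 11: leading byte 0xED = 11101101 → 3-byte char #4 = ED 96 BA.
Offset 14: leading byte 0xD2 = 11010010 → 2-byte char #5 = D2 AE.
Offset 16: leading byte 0xF0 = 11110000 → 4-byte char #6 = F0 A4 94 90.
Offset 20: leading byte 0xE0 = 11100000 → 3-byte char #7 = E0 B0 BE.
Offset 23: leading byte 0xDE = 11011110 → 2-byte char #8 = DE 9A.
Offset 25: leading byte 0x67 = 01100111 → 1-byte char #9 = 67.
Offset 26: leading byte 0xEF = 11101111 → 3-byte char #10 = EF A8 A3.
Offset 29: leading byte 0xE3 = 11100011 → 3-byte char #11 = E3 81 98.
Leading byte 0xE3 = 11100011 matches 1110xxxx → 3-byte sequence.
Byte 1: 0xE3 = 11100011, payload 0011 (4 bits).
Byte 2: 0x81 = 10000001 (10xxxxxx ✓), payload 000001.
Byte 3: 0x98 = 10011000 (10xxxxxx ✓), payload 011000.
Concatenate: 0011000001011000 = 0x3058 (16 bits → U+3058).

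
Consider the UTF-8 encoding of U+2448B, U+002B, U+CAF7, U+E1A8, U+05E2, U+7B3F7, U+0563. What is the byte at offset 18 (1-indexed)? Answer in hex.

0xD5

1-indexed offset 18 is 0-indexed offset 17.
U+2448B → 4-byte form F0 A4 92 8B at offsets 0–3.
U+002B → 1-byte form 2B at offsets 4–4.
U+CAF7 → 3-byte form EC AB B7 at offsets 5–7.
U+E1A8 → 3-byte form EE 86 A8 at offsets 8–10.
U+05E2 → 2-byte form D7 A2 at offsets 11–12.
U+7B3F7 → 4-byte form F1 BB 8F B7 at offsets 13–16.
U+0563 → 2-byte form D5 A3 at offsets 17–18.
Offset 17 falls in char 7's range; it's byte 1 of D5 A3 = 0xD5.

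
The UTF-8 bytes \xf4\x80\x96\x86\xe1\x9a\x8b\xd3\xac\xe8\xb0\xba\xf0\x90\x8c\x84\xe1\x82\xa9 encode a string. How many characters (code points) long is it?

Byte at offset 0: 0xF4 = 11110100 → 4-byte char (#1). Advance 4.
Byte at offset 4: 0xE1 = 11100001 → 3-byte char (#2). Advance 3.
Byte at offset 7: 0xD3 = 11010011 → 2-byte char (#3). Advance 2.
Byte at offset 9: 0xE8 = 11101000 → 3-byte char (#4). Advance 3.
Byte at offset 12: 0xF0 = 11110000 → 4-byte char (#5). Advance 4.
Byte at offset 16: 0xE1 = 11100001 → 3-byte char (#6). Advance 3.
Reached end at offset 19 after 6 code points.

6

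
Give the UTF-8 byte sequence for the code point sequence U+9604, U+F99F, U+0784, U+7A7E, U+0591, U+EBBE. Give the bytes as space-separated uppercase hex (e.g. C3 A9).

E9 98 84 EF A6 9F DE 84 E7 A9 BE D6 91 EE AE BE

U+9604: 3-byte form → E9 98 84.
U+F99F: 3-byte form → EF A6 9F.
U+0784: 2-byte form → DE 84.
U+7A7E: 3-byte form → E7 A9 BE.
U+0591: 2-byte form → D6 91.
U+EBBE: 3-byte form → EE AE BE.
Concatenated (16 bytes): E9 98 84 EF A6 9F DE 84 E7 A9 BE D6 91 EE AE BE.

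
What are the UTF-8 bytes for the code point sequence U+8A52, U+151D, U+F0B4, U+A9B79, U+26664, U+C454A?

U+8A52: 3-byte form → E8 A9 92.
U+151D: 3-byte form → E1 94 9D.
U+F0B4: 3-byte form → EF 82 B4.
U+A9B79: 4-byte form → F2 A9 AD B9.
U+26664: 4-byte form → F0 A6 99 A4.
U+C454A: 4-byte form → F3 84 95 8A.
Concatenated (21 bytes): E8 A9 92 E1 94 9D EF 82 B4 F2 A9 AD B9 F0 A6 99 A4 F3 84 95 8A.

E8 A9 92 E1 94 9D EF 82 B4 F2 A9 AD B9 F0 A6 99 A4 F3 84 95 8A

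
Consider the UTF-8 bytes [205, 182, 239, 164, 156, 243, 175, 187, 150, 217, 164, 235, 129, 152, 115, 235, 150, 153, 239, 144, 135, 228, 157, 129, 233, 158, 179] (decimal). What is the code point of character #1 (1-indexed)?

U+0376

Offset 0: leading byte 0xCD = 11001101 → 2-byte char #1 = CD B6.
Leading byte 0xCD = 11001101 matches 110xxxxx → 2-byte sequence.
Byte 1: 0xCD = 11001101, payload 01101 (5 bits).
Byte 2: 0xB6 = 10110110 (10xxxxxx ✓), payload 110110.
Concatenate: 01101110110 = 0x376 (11 bits → U+0376).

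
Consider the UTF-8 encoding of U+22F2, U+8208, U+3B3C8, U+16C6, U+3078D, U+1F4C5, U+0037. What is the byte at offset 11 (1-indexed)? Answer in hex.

1-indexed offset 11 is 0-indexed offset 10.
U+22F2 → 3-byte form E2 8B B2 at offsets 0–2.
U+8208 → 3-byte form E8 88 88 at offsets 3–5.
U+3B3C8 → 4-byte form F0 BB 8F 88 at offsets 6–9.
U+16C6 → 3-byte form E1 9B 86 at offsets 10–12.
Offset 10 falls in char 4's range; it's byte 1 of E1 9B 86 = 0xE1.

0xE1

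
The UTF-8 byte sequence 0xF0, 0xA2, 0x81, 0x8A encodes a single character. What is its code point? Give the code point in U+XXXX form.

U+2204A

Leading byte 0xF0 = 11110000 matches 11110xxx → 4-byte sequence.
Byte 1: 0xF0 = 11110000, payload 000 (3 bits).
Byte 2: 0xA2 = 10100010 (10xxxxxx ✓), payload 100010.
Byte 3: 0x81 = 10000001 (10xxxxxx ✓), payload 000001.
Byte 4: 0x8A = 10001010 (10xxxxxx ✓), payload 001010.
Concatenate: 000100010000001001010 = 0x2204A (21 bits → U+2204A).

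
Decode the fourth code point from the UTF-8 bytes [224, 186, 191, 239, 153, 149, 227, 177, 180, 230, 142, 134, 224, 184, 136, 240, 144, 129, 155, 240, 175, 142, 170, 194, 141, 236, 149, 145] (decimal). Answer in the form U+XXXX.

U+6386

Offset 0: leading byte 0xE0 = 11100000 → 3-byte char #1 = E0 BA BF.
Offset 3: leading byte 0xEF = 11101111 → 3-byte char #2 = EF 99 95.
Offset 6: leading byte 0xE3 = 11100011 → 3-byte char #3 = E3 B1 B4.
Offset 9: leading byte 0xE6 = 11100110 → 3-byte char #4 = E6 8E 86.
Leading byte 0xE6 = 11100110 matches 1110xxxx → 3-byte sequence.
Byte 1: 0xE6 = 11100110, payload 0110 (4 bits).
Byte 2: 0x8E = 10001110 (10xxxxxx ✓), payload 001110.
Byte 3: 0x86 = 10000110 (10xxxxxx ✓), payload 000110.
Concatenate: 0110001110000110 = 0x6386 (16 bits → U+6386).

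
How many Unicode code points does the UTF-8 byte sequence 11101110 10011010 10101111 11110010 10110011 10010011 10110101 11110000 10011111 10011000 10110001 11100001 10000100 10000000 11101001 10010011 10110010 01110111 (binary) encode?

Byte at offset 0: 0xEE = 11101110 → 3-byte char (#1). Advance 3.
Byte at offset 3: 0xF2 = 11110010 → 4-byte char (#2). Advance 4.
Byte at offset 7: 0xF0 = 11110000 → 4-byte char (#3). Advance 4.
Byte at offset 11: 0xE1 = 11100001 → 3-byte char (#4). Advance 3.
Byte at offset 14: 0xE9 = 11101001 → 3-byte char (#5). Advance 3.
Byte at offset 17: 0x77 = 01110111 → 1-byte char (#6). Advance 1.
Reached end at offset 18 after 6 code points.

6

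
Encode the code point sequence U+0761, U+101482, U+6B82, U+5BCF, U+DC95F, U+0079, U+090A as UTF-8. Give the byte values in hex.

DD A1 F4 81 92 82 E6 AE 82 E5 AF 8F F3 9C A5 9F 79 E0 A4 8A

U+0761: 2-byte form → DD A1.
U+101482: 4-byte form → F4 81 92 82.
U+6B82: 3-byte form → E6 AE 82.
U+5BCF: 3-byte form → E5 AF 8F.
U+DC95F: 4-byte form → F3 9C A5 9F.
U+0079: 1-byte form → 79.
U+090A: 3-byte form → E0 A4 8A.
Concatenated (20 bytes): DD A1 F4 81 92 82 E6 AE 82 E5 AF 8F F3 9C A5 9F 79 E0 A4 8A.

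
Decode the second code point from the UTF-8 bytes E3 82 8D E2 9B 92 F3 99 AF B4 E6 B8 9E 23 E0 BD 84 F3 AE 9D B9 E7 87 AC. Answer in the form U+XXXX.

Offset 0: leading byte 0xE3 = 11100011 → 3-byte char #1 = E3 82 8D.
Offset 3: leading byte 0xE2 = 11100010 → 3-byte char #2 = E2 9B 92.
Leading byte 0xE2 = 11100010 matches 1110xxxx → 3-byte sequence.
Byte 1: 0xE2 = 11100010, payload 0010 (4 bits).
Byte 2: 0x9B = 10011011 (10xxxxxx ✓), payload 011011.
Byte 3: 0x92 = 10010010 (10xxxxxx ✓), payload 010010.
Concatenate: 0010011011010010 = 0x26D2 (16 bits → U+26D2).

U+26D2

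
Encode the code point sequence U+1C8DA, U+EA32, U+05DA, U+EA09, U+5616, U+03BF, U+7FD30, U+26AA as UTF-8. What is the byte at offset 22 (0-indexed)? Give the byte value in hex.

0x9A

U+1C8DA → 4-byte form F0 9C A3 9A at offsets 0–3.
U+EA32 → 3-byte form EE A8 B2 at offsets 4–6.
U+05DA → 2-byte form D7 9A at offsets 7–8.
U+EA09 → 3-byte form EE A8 89 at offsets 9–11.
U+5616 → 3-byte form E5 98 96 at offsets 12–14.
U+03BF → 2-byte form CE BF at offsets 15–16.
U+7FD30 → 4-byte form F1 BF B4 B0 at offsets 17–20.
U+26AA → 3-byte form E2 9A AA at offsets 21–23.
Offset 22 falls in char 8's range; it's byte 2 of E2 9A AA = 0x9A.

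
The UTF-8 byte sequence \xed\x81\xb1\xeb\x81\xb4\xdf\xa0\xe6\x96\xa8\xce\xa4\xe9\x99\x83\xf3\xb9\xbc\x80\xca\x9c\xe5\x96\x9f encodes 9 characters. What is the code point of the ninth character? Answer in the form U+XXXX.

Offset 0: leading byte 0xED = 11101101 → 3-byte char #1 = ED 81 B1.
Offset 3: leading byte 0xEB = 11101011 → 3-byte char #2 = EB 81 B4.
Offset 6: leading byte 0xDF = 11011111 → 2-byte char #3 = DF A0.
Offset 8: leading byte 0xE6 = 11100110 → 3-byte char #4 = E6 96 A8.
Offset 11: leading byte 0xCE = 11001110 → 2-byte char #5 = CE A4.
Offset 13: leading byte 0xE9 = 11101001 → 3-byte char #6 = E9 99 83.
Offset 16: leading byte 0xF3 = 11110011 → 4-byte char #7 = F3 B9 BC 80.
Offset 20: leading byte 0xCA = 11001010 → 2-byte char #8 = CA 9C.
Offset 22: leading byte 0xE5 = 11100101 → 3-byte char #9 = E5 96 9F.
Leading byte 0xE5 = 11100101 matches 1110xxxx → 3-byte sequence.
Byte 1: 0xE5 = 11100101, payload 0101 (4 bits).
Byte 2: 0x96 = 10010110 (10xxxxxx ✓), payload 010110.
Byte 3: 0x9F = 10011111 (10xxxxxx ✓), payload 011111.
Concatenate: 0101010110011111 = 0x559F (16 bits → U+559F).

U+559F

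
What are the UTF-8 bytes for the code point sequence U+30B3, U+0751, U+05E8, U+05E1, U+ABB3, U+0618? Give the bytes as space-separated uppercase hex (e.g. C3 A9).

U+30B3: 3-byte form → E3 82 B3.
U+0751: 2-byte form → DD 91.
U+05E8: 2-byte form → D7 A8.
U+05E1: 2-byte form → D7 A1.
U+ABB3: 3-byte form → EA AE B3.
U+0618: 2-byte form → D8 98.
Concatenated (14 bytes): E3 82 B3 DD 91 D7 A8 D7 A1 EA AE B3 D8 98.

E3 82 B3 DD 91 D7 A8 D7 A1 EA AE B3 D8 98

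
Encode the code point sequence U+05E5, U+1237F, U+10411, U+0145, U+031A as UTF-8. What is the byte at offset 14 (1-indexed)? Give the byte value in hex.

0x9A

1-indexed offset 14 is 0-indexed offset 13.
U+05E5 → 2-byte form D7 A5 at offsets 0–1.
U+1237F → 4-byte form F0 92 8D BF at offsets 2–5.
U+10411 → 4-byte form F0 90 90 91 at offsets 6–9.
U+0145 → 2-byte form C5 85 at offsets 10–11.
U+031A → 2-byte form CC 9A at offsets 12–13.
Offset 13 falls in char 5's range; it's byte 2 of CC 9A = 0x9A.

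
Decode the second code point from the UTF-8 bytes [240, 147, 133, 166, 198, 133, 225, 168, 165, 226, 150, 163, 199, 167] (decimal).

U+0185

Offset 0: leading byte 0xF0 = 11110000 → 4-byte char #1 = F0 93 85 A6.
Offset 4: leading byte 0xC6 = 11000110 → 2-byte char #2 = C6 85.
Leading byte 0xC6 = 11000110 matches 110xxxxx → 2-byte sequence.
Byte 1: 0xC6 = 11000110, payload 00110 (5 bits).
Byte 2: 0x85 = 10000101 (10xxxxxx ✓), payload 000101.
Concatenate: 00110000101 = 0x185 (11 bits → U+0185).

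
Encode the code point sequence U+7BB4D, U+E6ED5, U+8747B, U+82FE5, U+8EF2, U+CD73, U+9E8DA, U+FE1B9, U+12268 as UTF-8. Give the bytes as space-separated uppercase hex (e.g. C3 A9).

F1 BB AD 8D F3 A6 BB 95 F2 87 91 BB F2 82 BF A5 E8 BB B2 EC B5 B3 F2 9E A3 9A F3 BE 86 B9 F0 92 89 A8

U+7BB4D: 4-byte form → F1 BB AD 8D.
U+E6ED5: 4-byte form → F3 A6 BB 95.
U+8747B: 4-byte form → F2 87 91 BB.
U+82FE5: 4-byte form → F2 82 BF A5.
U+8EF2: 3-byte form → E8 BB B2.
U+CD73: 3-byte form → EC B5 B3.
U+9E8DA: 4-byte form → F2 9E A3 9A.
U+FE1B9: 4-byte form → F3 BE 86 B9.
U+12268: 4-byte form → F0 92 89 A8.
Concatenated (34 bytes): F1 BB AD 8D F3 A6 BB 95 F2 87 91 BB F2 82 BF A5 E8 BB B2 EC B5 B3 F2 9E A3 9A F3 BE 86 B9 F0 92 89 A8.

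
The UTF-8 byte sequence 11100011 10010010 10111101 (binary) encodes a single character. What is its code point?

Leading byte 0xE3 = 11100011 matches 1110xxxx → 3-byte sequence.
Byte 1: 0xE3 = 11100011, payload 0011 (4 bits).
Byte 2: 0x92 = 10010010 (10xxxxxx ✓), payload 010010.
Byte 3: 0xBD = 10111101 (10xxxxxx ✓), payload 111101.
Concatenate: 0011010010111101 = 0x34BD (16 bits → U+34BD).

U+34BD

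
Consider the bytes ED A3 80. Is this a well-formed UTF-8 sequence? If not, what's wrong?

invalid (encodes a surrogate (U+D800–U+DFFF))

Structurally a 3-byte sequence; payload = 0xD8C0.
But 0xD8C0 is in U+D800–U+DFFF, the surrogate range. Surrogates are not Unicode scalar values and are forbidden in UTF-8.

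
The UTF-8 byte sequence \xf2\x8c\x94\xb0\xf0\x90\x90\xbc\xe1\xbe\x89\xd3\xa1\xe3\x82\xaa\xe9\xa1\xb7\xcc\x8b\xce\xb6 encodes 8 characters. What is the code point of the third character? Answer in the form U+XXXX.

Offset 0: leading byte 0xF2 = 11110010 → 4-byte char #1 = F2 8C 94 B0.
Offset 4: leading byte 0xF0 = 11110000 → 4-byte char #2 = F0 90 90 BC.
Offset 8: leading byte 0xE1 = 11100001 → 3-byte char #3 = E1 BE 89.
Leading byte 0xE1 = 11100001 matches 1110xxxx → 3-byte sequence.
Byte 1: 0xE1 = 11100001, payload 0001 (4 bits).
Byte 2: 0xBE = 10111110 (10xxxxxx ✓), payload 111110.
Byte 3: 0x89 = 10001001 (10xxxxxx ✓), payload 001001.
Concatenate: 0001111110001001 = 0x1F89 (16 bits → U+1F89).

U+1F89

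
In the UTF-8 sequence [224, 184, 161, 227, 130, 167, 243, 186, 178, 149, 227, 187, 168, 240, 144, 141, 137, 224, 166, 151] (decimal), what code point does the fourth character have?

U+3EE8

Offset 0: leading byte 0xE0 = 11100000 → 3-byte char #1 = E0 B8 A1.
Offset 3: leading byte 0xE3 = 11100011 → 3-byte char #2 = E3 82 A7.
Offset 6: leading byte 0xF3 = 11110011 → 4-byte char #3 = F3 BA B2 95.
Offset 10: leading byte 0xE3 = 11100011 → 3-byte char #4 = E3 BB A8.
Leading byte 0xE3 = 11100011 matches 1110xxxx → 3-byte sequence.
Byte 1: 0xE3 = 11100011, payload 0011 (4 bits).
Byte 2: 0xBB = 10111011 (10xxxxxx ✓), payload 111011.
Byte 3: 0xA8 = 10101000 (10xxxxxx ✓), payload 101000.
Concatenate: 0011111011101000 = 0x3EE8 (16 bits → U+3EE8).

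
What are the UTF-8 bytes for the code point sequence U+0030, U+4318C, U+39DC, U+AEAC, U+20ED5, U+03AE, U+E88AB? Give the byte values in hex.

U+0030: 1-byte form → 30.
U+4318C: 4-byte form → F1 83 86 8C.
U+39DC: 3-byte form → E3 A7 9C.
U+AEAC: 3-byte form → EA BA AC.
U+20ED5: 4-byte form → F0 A0 BB 95.
U+03AE: 2-byte form → CE AE.
U+E88AB: 4-byte form → F3 A8 A2 AB.
Concatenated (21 bytes): 30 F1 83 86 8C E3 A7 9C EA BA AC F0 A0 BB 95 CE AE F3 A8 A2 AB.

30 F1 83 86 8C E3 A7 9C EA BA AC F0 A0 BB 95 CE AE F3 A8 A2 AB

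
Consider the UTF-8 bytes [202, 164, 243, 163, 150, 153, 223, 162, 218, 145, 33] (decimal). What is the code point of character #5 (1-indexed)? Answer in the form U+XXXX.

U+0021

Offset 0: leading byte 0xCA = 11001010 → 2-byte char #1 = CA A4.
Offset 2: leading byte 0xF3 = 11110011 → 4-byte char #2 = F3 A3 96 99.
Offset 6: leading byte 0xDF = 11011111 → 2-byte char #3 = DF A2.
Offset 8: leading byte 0xDA = 11011010 → 2-byte char #4 = DA 91.
Offset 10: leading byte 0x21 = 00100001 → 1-byte char #5 = 21.
Leading byte 0x21 = 00100001 matches 0xxxxxxx → 1-byte sequence.
Byte 1: 0x21 = 00100001, payload 0100001 (7 bits).
Concatenate: 0100001 = 0x21 (7 bits → U+0021).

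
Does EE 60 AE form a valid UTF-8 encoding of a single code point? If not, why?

invalid (non-continuation byte where continuation expected)

Leading byte 0xEE = 11101110 → 3-byte form.
Byte 2 is 0x60 = 01100000, which is not 10xxxxxx — expected a continuation byte.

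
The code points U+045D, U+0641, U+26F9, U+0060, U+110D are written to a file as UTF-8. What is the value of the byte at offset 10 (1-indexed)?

0x84

1-indexed offset 10 is 0-indexed offset 9.
U+045D → 2-byte form D1 9D at offsets 0–1.
U+0641 → 2-byte form D9 81 at offsets 2–3.
U+26F9 → 3-byte form E2 9B B9 at offsets 4–6.
U+0060 → 1-byte form 60 at offsets 7–7.
U+110D → 3-byte form E1 84 8D at offsets 8–10.
Offset 9 falls in char 5's range; it's byte 2 of E1 84 8D = 0x84.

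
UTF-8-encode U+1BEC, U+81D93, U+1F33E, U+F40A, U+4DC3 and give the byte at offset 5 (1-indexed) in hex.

0x81

1-indexed offset 5 is 0-indexed offset 4.
U+1BEC → 3-byte form E1 AF AC at offsets 0–2.
U+81D93 → 4-byte form F2 81 B6 93 at offsets 3–6.
Offset 4 falls in char 2's range; it's byte 2 of F2 81 B6 93 = 0x81.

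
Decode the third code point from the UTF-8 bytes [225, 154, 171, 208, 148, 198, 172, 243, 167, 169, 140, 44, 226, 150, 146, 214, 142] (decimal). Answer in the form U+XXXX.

Offset 0: leading byte 0xE1 = 11100001 → 3-byte char #1 = E1 9A AB.
Offset 3: leading byte 0xD0 = 11010000 → 2-byte char #2 = D0 94.
Offset 5: leading byte 0xC6 = 11000110 → 2-byte char #3 = C6 AC.
Leading byte 0xC6 = 11000110 matches 110xxxxx → 2-byte sequence.
Byte 1: 0xC6 = 11000110, payload 00110 (5 bits).
Byte 2: 0xAC = 10101100 (10xxxxxx ✓), payload 101100.
Concatenate: 00110101100 = 0x1AC (11 bits → U+01AC).

U+01AC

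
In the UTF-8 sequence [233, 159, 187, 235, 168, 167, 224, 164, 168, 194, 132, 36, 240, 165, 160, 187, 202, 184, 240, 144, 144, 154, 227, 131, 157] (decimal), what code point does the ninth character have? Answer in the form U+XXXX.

Offset 0: leading byte 0xE9 = 11101001 → 3-byte char #1 = E9 9F BB.
Offset 3: leading byte 0xEB = 11101011 → 3-byte char #2 = EB A8 A7.
Offset 6: leading byte 0xE0 = 11100000 → 3-byte char #3 = E0 A4 A8.
Offset 9: leading byte 0xC2 = 11000010 → 2-byte char #4 = C2 84.
Offset 11: leading byte 0x24 = 00100100 → 1-byte char #5 = 24.
Offset 12: leading byte 0xF0 = 11110000 → 4-byte char #6 = F0 A5 A0 BB.
Offset 16: leading byte 0xCA = 11001010 → 2-byte char #7 = CA B8.
Offset 18: leading byte 0xF0 = 11110000 → 4-byte char #8 = F0 90 90 9A.
Offset 22: leading byte 0xE3 = 11100011 → 3-byte char #9 = E3 83 9D.
Leading byte 0xE3 = 11100011 matches 1110xxxx → 3-byte sequence.
Byte 1: 0xE3 = 11100011, payload 0011 (4 bits).
Byte 2: 0x83 = 10000011 (10xxxxxx ✓), payload 000011.
Byte 3: 0x9D = 10011101 (10xxxxxx ✓), payload 011101.
Concatenate: 0011000011011101 = 0x30DD (16 bits → U+30DD).

U+30DD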